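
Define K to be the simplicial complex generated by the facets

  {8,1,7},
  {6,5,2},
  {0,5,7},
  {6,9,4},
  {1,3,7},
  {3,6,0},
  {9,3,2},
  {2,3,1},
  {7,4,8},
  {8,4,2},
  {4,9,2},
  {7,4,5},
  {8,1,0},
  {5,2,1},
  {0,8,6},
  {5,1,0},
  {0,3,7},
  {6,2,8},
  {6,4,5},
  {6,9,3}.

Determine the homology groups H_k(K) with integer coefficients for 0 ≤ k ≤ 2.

Take the total order 0 < 1 < 2 < 3 < 4 < 5 < 6 < 7 < 8 < 9 on the vertex set. Then K (dimension 2) consists of the simplices:

  0-simplices (10): [0], [1], [2], [3], [4], [5], [6], [7], [8], [9]
  1-simplices (30): (30 of them)
  2-simplices (20): (20 of them)

Hence C_0 ≅ Z^10, C_1 ≅ Z^30, C_2 ≅ Z^20.

∂_1: C_1 → C_0 is given by ∂[p,q] = [q] − [p]. For instance
  ∂[6,9] = [9] − [6].
As a 10×30 matrix over Z this has rank 9, with invariant factors (1,1,1,1,1,1,1,1,1).

Boundary ∂_2: C_2 → C_1 sends each 2-simplex [p,q,r] to [q,r] − [p,r] + [p,q]. For instance
  ∂[0,1,8] = [1,8] − [0,8] + [0,1],
  ∂[0,6,8] = [6,8] − [0,8] + [0,6].
This gives a 30×20 integer matrix of rank 20; reducing to Smith normal form yields diagonal entries (1,1,1,1,1,1,1,1,1,1,1,1,1,1,1,1,1,1,1,2).

Computing H_k = (kernel of ∂_k) / (image of ∂_{k+1}):

  H_0: rank C_0 − rank ∂_1 = 10 − 9 = 1, and the invariant factors of ∂_1 are all 1, so H_0 = Z.
  H_1: rank ker ∂_1 − rank ∂_2 = (30 − 9) − 20 = 1, and ∂_2 has invariant factor 2 > 1, so H_1 = Z ⊕ Z_2.
  H_2: rank ker ∂_2 − rank ∂_3 = (20 − 20) − 0 = 0, and there is no ∂_3, so H_2 = 0.

As a check, the Euler characteristic is 10 − 30 + 20 = 0, which agrees with 1 − 1 + 0 = 0.

H_0 ≅ Z,  H_1 ≅ Z ⊕ Z_2,  H_2 = 0.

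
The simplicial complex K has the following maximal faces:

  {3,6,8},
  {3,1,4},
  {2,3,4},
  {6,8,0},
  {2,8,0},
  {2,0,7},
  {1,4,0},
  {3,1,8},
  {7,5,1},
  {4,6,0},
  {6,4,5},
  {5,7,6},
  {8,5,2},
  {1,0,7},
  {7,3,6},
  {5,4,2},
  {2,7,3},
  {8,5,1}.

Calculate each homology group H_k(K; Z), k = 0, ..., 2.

Fix the vertex order 0 < 1 < 2 < 3 < 4 < 5 < 6 < 7 < 8 and write every simplex with vertices in increasing order. Then dim K = 2 and the simplices of K are:

  0-simplices (9): [0], [1], [2], [3], [4], [5], [6], [7], [8]
  1-simplices (27): (27 of them)
  2-simplices (18): [0,1,4], [0,1,7], [0,2,7], [0,2,8], [0,4,6], [0,6,8], [1,3,4], [1,3,8], [1,5,7], [1,5,8], [2,3,4], [2,3,7], [2,4,5], [2,5,8], [3,6,7], [3,6,8], [4,5,6], [5,6,7]

so the chain groups are C_0 ≅ Z^9, C_1 ≅ Z^27, C_2 ≅ Z^18.

∂_1: C_1 → C_0 maps an edge to its endpoints' difference, ∂[p,q] = q − p. For instance
  ∂[0,8] = [8] − [0].
This gives a 9×27 integer matrix of rank 8; reducing to Smith normal form yields diagonal entries (1,1,1,1,1,1,1,1).

∂_2: C_2 → C_1 maps a triangle to the signed sum of its edges. For instance
  ∂[0,6,8] = [6,8] − [0,8] + [0,6],
  ∂[0,1,4] = [1,4] − [0,4] + [0,1].
As a 27×18 matrix over Z this has rank 17, with invariant factors (1,1,1,1,1,1,1,1,1,1,1,1,1,1,1,1,1).

Now H_k = ker ∂_k / im ∂_{k+1}, so:

  H_0: rank C_0 − rank ∂_1 = 9 − 8 = 1, and the invariant factors of ∂_1 are all 1, so H_0 = Z.
  H_1: rank ker ∂_1 − rank ∂_2 = (27 − 8) − 17 = 2, and the invariant factors of ∂_2 are all 1, so H_1 = Z^2.
  H_2: rank ker ∂_2 − rank ∂_3 = (18 − 17) − 0 = 1, and there is no ∂_3, so H_2 = Z.

H_0 = Z,  H_1 = Z^2,  H_2 = Z.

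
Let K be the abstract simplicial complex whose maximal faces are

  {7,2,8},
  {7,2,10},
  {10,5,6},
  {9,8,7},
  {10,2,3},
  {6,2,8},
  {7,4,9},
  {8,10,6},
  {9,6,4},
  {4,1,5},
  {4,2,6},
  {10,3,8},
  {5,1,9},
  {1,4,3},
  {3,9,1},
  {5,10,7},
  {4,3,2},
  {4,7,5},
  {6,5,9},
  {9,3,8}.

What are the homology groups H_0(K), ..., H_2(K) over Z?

Take the total order 1 < 2 < 3 < 4 < 5 < 6 < 7 < 8 < 9 < 10 on the vertex set. Then K (dimension 2) consists of the simplices:

  0-simplices (10): [1], [2], [3], [4], [5], [6], [7], [8], [9], [10]
  1-simplices (30): (30 of them)
  2-simplices (20): (20 of them)

so the chain groups are C_0 ≅ Z^10, C_1 ≅ Z^30, C_2 ≅ Z^20.

The boundary map ∂_1: C_1 → C_0 maps an edge to its endpoints' difference, ∂[p,q] = q − p. For instance
  ∂[6,8] = [8] − [6].
This gives a 10×30 integer matrix of rank 9; reducing to Smith normal form yields diagonal entries (1,1,1,1,1,1,1,1,1).

The boundary map ∂_2: C_2 → C_1 maps a triangle to the signed sum of its edges. For instance
  ∂[3,8,9] = [8,9] − [3,9] + [3,8],
  ∂[2,3,4] = [3,4] − [2,4] + [2,3].
This gives a 30×20 integer matrix of rank 20; reducing to Smith normal form yields diagonal entries (1,1,1,1,1,1,1,1,1,1,1,1,1,1,1,1,1,1,1,2).

Reading off H_k = ker ∂_k / im ∂_{k+1}:

  H_0: rank C_0 − rank ∂_1 = 10 − 9 = 1, and the invariant factors of ∂_1 are all 1, so H_0 = Z.
  H_1: rank ker ∂_1 − rank ∂_2 = (30 − 9) − 20 = 1, and ∂_2 has invariant factor 2 > 1, so H_1 = Z ⊕ Z/2Z.
  H_2: rank ker ∂_2 − rank ∂_3 = (20 − 20) − 0 = 0, and there is no ∂_3, so H_2 = 0.

H_0 = Z,  H_1 = Z ⊕ Z/2Z,  H_2 = 0.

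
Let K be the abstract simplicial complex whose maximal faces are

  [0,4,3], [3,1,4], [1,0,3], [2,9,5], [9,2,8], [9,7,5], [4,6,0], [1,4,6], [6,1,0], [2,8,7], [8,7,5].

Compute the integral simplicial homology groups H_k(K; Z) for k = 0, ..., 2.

H_0 = Z^2,  H_1 = Z,  H_2 = Z.

Order the vertices as 0 < 1 < 2 < 3 < 4 < 5 < 6 < 7 < 8 < 9. Listing each simplex with vertices in this order, K has dimension 2 with simplices:

  0-simplices (10): [0], [1], [2], [3], [4], [5], [6], [7], [8], [9]
  1-simplices (19): [0,1], [0,3], [0,4], [0,6], [1,3], [1,4], [1,6], [2,5], [2,7], [2,8], [2,9], [3,4], [4,6], [5,7], [5,8], [5,9], [7,8], [7,9], [8,9]
  2-simplices (11): [0,1,3], [0,1,6], [0,3,4], [0,4,6], [1,3,4], [1,4,6], [2,5,9], [2,7,8], [2,8,9], [5,7,8], [5,7,9]

so the chain groups are C_0 ≅ Z^10, C_1 ≅ Z^19, C_2 ≅ Z^11.

The boundary map ∂_1: C_1 → C_0 is given by ∂[p,q] = [q] − [p].
This gives a 10×19 integer matrix of rank 8; reducing to Smith normal form yields diagonal entries (1,1,1,1,1,1,1,1).

The boundary map ∂_2: C_2 → C_1 sends each 2-simplex [p,q,r] to [q,r] − [p,r] + [p,q]. For instance
  ∂[2,5,9] = [5,9] − [2,9] + [2,5],
  ∂[5,7,9] = [7,9] − [5,9] + [5,7].
The resulting 19×11 matrix has rank 10, and its Smith normal form has invariant factors (1,1,1,1,1,1,1,1,1,1).

Now H_k = ker ∂_k / im ∂_{k+1}, so:

  H_0: rank C_0 − rank ∂_1 = 10 − 8 = 2, and the invariant factors of ∂_1 are all 1, so H_0 = Z^2.
  H_1: rank ker ∂_1 − rank ∂_2 = (19 − 8) − 10 = 1, and the invariant factors of ∂_2 are all 1, so H_1 = Z.
  H_2: rank ker ∂_2 − rank ∂_3 = (11 − 10) − 0 = 1, and there is no ∂_3, so H_2 = Z.

As a check, the Euler characteristic is 10 − 19 + 11 = 2, which agrees with 2 − 1 + 1 = 2.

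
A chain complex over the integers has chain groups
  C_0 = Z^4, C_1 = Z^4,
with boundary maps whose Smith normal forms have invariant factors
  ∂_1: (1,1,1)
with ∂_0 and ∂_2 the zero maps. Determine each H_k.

H_0 ≅ Z,  H_1 ≅ Z.

H_0: b_0 = 4 − 0 − 3 = 1; torsion from ∂_1 factors > 1: none. So H_0 ≅ Z.
H_1: b_1 = 4 − 3 − 0 = 1; torsion from ∂_2 factors > 1: none. So H_1 ≅ Z.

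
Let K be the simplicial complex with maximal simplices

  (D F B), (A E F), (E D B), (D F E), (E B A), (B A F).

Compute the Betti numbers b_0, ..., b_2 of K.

b_0 = 1, b_1 = 0, b_2 = 1.

K has 5 vertices, 9 edges, 6 triangles.
rank ∂_0 = 0, rank ∂_1 = 4 ⇒ b_0 = 5 − 0 − 4 = 1; all invariant factors of ∂_1 are 1 so no torsion. So H_0 ≅ Z.
rank ∂_1 = 4, rank ∂_2 = 5 ⇒ b_1 = 9 − 4 − 5 = 0; all invariant factors of ∂_2 are 1 so no torsion. So H_1 ≅ 0.
rank ∂_2 = 5, rank ∂_3 = 0 ⇒ b_2 = 6 − 5 − 0 = 1. So H_2 ≅ Z.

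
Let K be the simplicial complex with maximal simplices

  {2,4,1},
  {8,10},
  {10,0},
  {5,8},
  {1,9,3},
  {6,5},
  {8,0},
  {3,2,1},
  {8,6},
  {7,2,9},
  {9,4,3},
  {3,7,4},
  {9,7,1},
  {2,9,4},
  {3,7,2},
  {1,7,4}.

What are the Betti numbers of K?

b_0 = 2, b_1 = 2, b_2 = 0.

We work with the vertex ordering 0 < 1 < 2 < 3 < 4 < 5 < 6 < 7 < 8 < 9 < 10. The simplices of K, each written with vertices in increasing order, are:

  0-simplices (11): [0], [1], [2], [3], [4], [5], [6], [7], [8], [9], [10]
  1-simplices (21): [0,8], [0,10], [1,2], [1,3], [1,4], [1,7], [1,9], [2,3], [2,4], [2,7], [2,9], [3,4], [3,7], [3,9], [4,7], [4,9], [5,6], [5,8], [6,8], [7,9], [8,10]
  2-simplices (10): [1,2,3], [1,2,4], [1,3,9], [1,4,7], [1,7,9], [2,3,7], [2,4,9], [2,7,9], [3,4,7], [3,4,9]

so the chain groups are C_0 ≅ Z^11, C_1 ≅ Z^21, C_2 ≅ Z^10.

The boundary map ∂_1: C_1 → C_0 is given by ∂[p,q] = [q] − [p]. For instance
  ∂[5,8] = [8] − [5].
The resulting 11×21 matrix has rank 9, and its Smith normal form has invariant factors (1,1,1,1,1,1,1,1,1).

The boundary map ∂_2: C_2 → C_1 maps a triangle to the signed sum of its edges. For instance
  ∂[1,7,9] = [7,9] − [1,9] + [1,7],
  ∂[2,3,7] = [3,7] − [2,7] + [2,3].
This gives a 21×10 integer matrix of rank 10; reducing to Smith normal form yields diagonal entries (1,1,1,1,1,1,1,1,1,2).

Computing H_k = (kernel of ∂_k) / (image of ∂_{k+1}):

  H_0: rank C_0 − rank ∂_1 = 11 − 9 = 2, and the invariant factors of ∂_1 are all 1, so H_0 = Z^2.
  H_1: rank ker ∂_1 − rank ∂_2 = (21 − 9) − 10 = 2, and ∂_2 has invariant factor 2 > 1, so H_1 = Z^2 ⊕ Z_2.
  H_2: rank ker ∂_2 − rank ∂_3 = (10 − 10) − 0 = 0, and there is no ∂_3, so H_2 = 0.

(K is a triangulation of the disjoint union of a wedge of 2 circles and the real projective plane RP^2.)

Hence the Betti numbers are b_0 = 2, b_1 = 2, b_2 = 0.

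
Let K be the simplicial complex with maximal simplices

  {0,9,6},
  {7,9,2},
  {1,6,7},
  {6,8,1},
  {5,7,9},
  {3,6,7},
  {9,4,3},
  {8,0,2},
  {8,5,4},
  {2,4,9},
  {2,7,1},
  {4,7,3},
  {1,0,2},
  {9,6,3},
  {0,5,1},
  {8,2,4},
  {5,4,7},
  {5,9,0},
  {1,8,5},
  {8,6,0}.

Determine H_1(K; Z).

H_1 ≅ Z ⊕ Z_2.

Take the total order 0 < 1 < 2 < 3 < 4 < 5 < 6 < 7 < 8 < 9 on the vertex set. Then K (dimension 2) consists of the simplices:

  0-simplices (10): [0], [1], [2], [3], [4], [5], [6], [7], [8], [9]
  1-simplices (30): (30 of them)
  2-simplices (20): (20 of them)

Hence C_0 ≅ Z^10, C_1 ≅ Z^30, C_2 ≅ Z^20.

∂_1: C_1 → C_0 sends each edge [p,q] (with p < q) to q − p.
The 10×30 boundary matrix has rank 9 and Smith normal form diag(1,1,1,1,1,1,1,1,1).

Boundary ∂_2: C_2 → C_1 maps a triangle to the signed sum of its edges. For instance
  ∂[4,5,7] = [5,7] − [4,7] + [4,5],
  ∂[0,6,9] = [6,9] − [0,9] + [0,6].
The 30×20 boundary matrix has rank 20 and Smith normal form diag(1,1,1,1,1,1,1,1,1,1,1,1,1,1,1,1,1,1,1,2).

Computing H_k = (kernel of ∂_k) / (image of ∂_{k+1}):

  H_1: rank ker ∂_1 − rank ∂_2 = (30 − 9) − 20 = 1, and ∂_2 has invariant factor 2 > 1, so H_1 = Z ⊕ Z_2.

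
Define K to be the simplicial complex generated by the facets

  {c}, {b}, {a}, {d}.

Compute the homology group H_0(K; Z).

Order the vertices as a < b < c < d. Listing each simplex with vertices in this order, K has dimension 0 with simplices:

  0-simplices (4): a, b, c, d

giving chain groups C_0 ≅ Z^4.

Reading off H_k = ker ∂_k / im ∂_{k+1}:

  H_0: rank C_0 − rank ∂_1 = 4 − 0 = 4, and there is no ∂_1, so H_0 = Z^4.

H_0 ≅ Z^4.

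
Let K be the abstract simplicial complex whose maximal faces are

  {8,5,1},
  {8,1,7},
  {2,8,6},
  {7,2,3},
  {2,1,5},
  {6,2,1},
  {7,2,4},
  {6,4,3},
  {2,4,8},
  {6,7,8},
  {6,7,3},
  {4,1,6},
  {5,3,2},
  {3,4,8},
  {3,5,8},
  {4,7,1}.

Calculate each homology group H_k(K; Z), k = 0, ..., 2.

Fix the vertex order 1 < 2 < 3 < 4 < 5 < 6 < 7 < 8 and write every simplex with vertices in increasing order. Then dim K = 2 and the simplices of K are:

  0-simplices (8): [1], [2], [3], [4], [5], [6], [7], [8]
  1-simplices (24): (24 of them)
  2-simplices (16): [1,2,5], [1,2,6], [1,4,6], [1,4,7], [1,5,8], [1,7,8], [2,3,5], [2,3,7], [2,4,7], [2,4,8], [2,6,8], [3,4,6], [3,4,8], [3,5,8], [3,6,7], [6,7,8]

Hence C_0 ≅ Z^8, C_1 ≅ Z^24, C_2 ≅ Z^16.

Boundary ∂_1: C_1 → C_0 sends each edge [p,q] (with p < q) to q − p.
The 8×24 boundary matrix has rank 7 and Smith normal form diag(1,1,1,1,1,1,1).

∂_2: C_2 → C_1 acts by ∂[p,q,r] = [q,r] − [p,r] + [p,q]. For instance
  ∂[2,6,8] = [6,8] − [2,8] + [2,6],
  ∂[1,4,7] = [4,7] − [1,7] + [1,4].
The resulting 24×16 matrix has rank 15, and its Smith normal form has invariant factors (1,1,1,1,1,1,1,1,1,1,1,1,1,1,1).

From H_k ≅ ker(∂_k) / im(∂_{k+1}) we obtain:

  H_0: rank C_0 − rank ∂_1 = 8 − 7 = 1, and the invariant factors of ∂_1 are all 1, so H_0 ≅ Z.
  H_1: rank ker ∂_1 − rank ∂_2 = (24 − 7) − 15 = 2, and the invariant factors of ∂_2 are all 1, so H_1 ≅ Z^2.
  H_2: rank ker ∂_2 − rank ∂_3 = (16 − 15) − 0 = 1, and there is no ∂_3, so H_2 ≅ Z.

As a check, the Euler characteristic is 8 − 24 + 16 = 0, which agrees with 1 − 2 + 1 = 0.

H_0 ≅ Z,  H_1 ≅ Z^2,  H_2 ≅ Z.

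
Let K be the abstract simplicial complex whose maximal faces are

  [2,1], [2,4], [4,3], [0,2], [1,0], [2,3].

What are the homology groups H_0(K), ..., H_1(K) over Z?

H_0 ≅ Z,  H_1 ≅ Z^2.

Fix the vertex order 0 < 1 < 2 < 3 < 4 and write every simplex with vertices in increasing order. Then dim K = 1 and the simplices of K are:

  0-simplices (5): [0], [1], [2], [3], [4]
  1-simplices (6): [0,1], [0,2], [1,2], [2,3], [2,4], [3,4]

giving chain groups C_0 ≅ Z^5, C_1 ≅ Z^6.

∂_1: C_1 → C_0 maps an edge to its endpoints' difference, ∂[p,q] = q − p.
As a 5×6 matrix over Z this has rank 4, with invariant factors (1,1,1,1).

From H_k ≅ ker(∂_k) / im(∂_{k+1}) we obtain:

  H_0: rank C_0 − rank ∂_1 = 5 − 4 = 1, and the invariant factors of ∂_1 are all 1, so H_0 ≅ Z.
  H_1: rank ker ∂_1 − rank ∂_2 = (6 − 4) − 0 = 2, and there is no ∂_2, so H_1 ≅ Z^2.

(K is a triangulation of a wedge of 2 circles.)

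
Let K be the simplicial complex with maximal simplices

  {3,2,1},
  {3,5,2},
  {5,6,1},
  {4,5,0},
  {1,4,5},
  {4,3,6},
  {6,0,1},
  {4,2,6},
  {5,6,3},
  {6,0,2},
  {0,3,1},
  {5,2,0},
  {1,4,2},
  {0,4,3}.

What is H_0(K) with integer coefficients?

We work with the vertex ordering 0 < 1 < 2 < 3 < 4 < 5 < 6. The simplices of K, each written with vertices in increasing order, are:

  0-simplices (7): [0], [1], [2], [3], [4], [5], [6]
  1-simplices (21): [0,1], [0,2], [0,3], [0,4], [0,5], [0,6], [1,2], [1,3], [1,4], [1,5], [1,6], [2,3], [2,4], [2,5], [2,6], [3,4], [3,5], [3,6], [4,5], [4,6], [5,6]
  2-simplices (14): [0,1,3], [0,1,6], [0,2,5], [0,2,6], [0,3,4], [0,4,5], [1,2,3], [1,2,4], [1,4,5], [1,5,6], [2,3,5], [2,4,6], [3,4,6], [3,5,6]

giving chain groups C_0 ≅ Z^7, C_1 ≅ Z^21, C_2 ≅ Z^14.

Boundary ∂_1: C_1 → C_0 maps an edge to its endpoints' difference, ∂[p,q] = q − p.
The resulting 7×21 matrix has rank 6, and its Smith normal form has invariant factors (1,1,1,1,1,1).

The boundary map ∂_2: C_2 → C_1 sends each 2-simplex [p,q,r] to [q,r] − [p,r] + [p,q]. For instance
  ∂[3,5,6] = [5,6] − [3,6] + [3,5],
  ∂[0,1,3] = [1,3] − [0,3] + [0,1].
As a 21×14 matrix over Z this has rank 13, with invariant factors (1,1,1,1,1,1,1,1,1,1,1,1,1).

Now H_k = ker ∂_k / im ∂_{k+1}, so:

  H_0: rank C_0 − rank ∂_1 = 7 − 6 = 1, and the invariant factors of ∂_1 are all 1, so H_0 ≅ Z.

(K is a triangulation of the torus T^2.)

H_0 ≅ Z.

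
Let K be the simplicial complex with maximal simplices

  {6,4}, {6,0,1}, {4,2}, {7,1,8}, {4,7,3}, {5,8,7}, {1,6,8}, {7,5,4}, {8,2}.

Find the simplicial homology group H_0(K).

H_0 ≅ Z.

Fix the vertex order 0 < 1 < 2 < 3 < 4 < 5 < 6 < 7 < 8 and write every simplex with vertices in increasing order. Then dim K = 2 and the simplices of K are:

  0-simplices (9): [0], [1], [2], [3], [4], [5], [6], [7], [8]
  1-simplices (16): [0,1], [0,6], [1,6], [1,7], [1,8], [2,4], [2,8], [3,4], [3,7], [4,5], [4,6], [4,7], [5,7], [5,8], [6,8], [7,8]
  2-simplices (6): [0,1,6], [1,6,8], [1,7,8], [3,4,7], [4,5,7], [5,7,8]

Hence C_0 ≅ Z^9, C_1 ≅ Z^16, C_2 ≅ Z^6.

∂_1: C_1 → C_0 is given by ∂[p,q] = [q] − [p]. For instance
  ∂[5,7] = [7] − [5].
The 9×16 boundary matrix has rank 8 and Smith normal form diag(1,1,1,1,1,1,1,1).

The boundary map ∂_2: C_2 → C_1 acts by ∂[p,q,r] = [q,r] − [p,r] + [p,q]. For instance
  ∂[1,6,8] = [6,8] − [1,8] + [1,6],
  ∂[3,4,7] = [4,7] − [3,7] + [3,4].
The 16×6 boundary matrix has rank 6 and Smith normal form diag(1,1,1,1,1,1).

Reading off H_k = ker ∂_k / im ∂_{k+1}:

  H_0: rank C_0 − rank ∂_1 = 9 − 8 = 1, and the invariant factors of ∂_1 are all 1, so H_0 = Z.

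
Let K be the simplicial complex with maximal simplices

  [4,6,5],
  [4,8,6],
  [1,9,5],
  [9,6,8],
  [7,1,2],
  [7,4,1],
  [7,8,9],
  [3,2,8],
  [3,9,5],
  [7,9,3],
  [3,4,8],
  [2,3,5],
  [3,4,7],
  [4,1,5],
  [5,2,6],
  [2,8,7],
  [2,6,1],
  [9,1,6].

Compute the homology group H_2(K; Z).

H_2 ≅ 0.

We work with the vertex ordering 1 < 2 < 3 < 4 < 5 < 6 < 7 < 8 < 9. The simplices of K, each written with vertices in increasing order, are:

  0-simplices (9): [1], [2], [3], [4], [5], [6], [7], [8], [9]
  1-simplices (27): (27 of them)
  2-simplices (18): [1,2,6], [1,2,7], [1,4,5], [1,4,7], [1,5,9], [1,6,9], [2,3,5], [2,3,8], [2,5,6], [2,7,8], [3,4,7], [3,4,8], [3,5,9], [3,7,9], [4,5,6], [4,6,8], [6,8,9], [7,8,9]

giving chain groups C_0 ≅ Z^9, C_1 ≅ Z^27, C_2 ≅ Z^18.

Boundary ∂_1: C_1 → C_0 maps an edge to its endpoints' difference, ∂[p,q] = q − p. For instance
  ∂[2,6] = [6] − [2].
This gives a 9×27 integer matrix of rank 8; reducing to Smith normal form yields diagonal entries (1,1,1,1,1,1,1,1).

∂_2: C_2 → C_1 maps a triangle to the signed sum of its edges. For instance
  ∂[2,3,8] = [3,8] − [2,8] + [2,3],
  ∂[6,8,9] = [8,9] − [6,9] + [6,8].
As a 27×18 matrix over Z this has rank 18, with invariant factors (1,1,1,1,1,1,1,1,1,1,1,1,1,1,1,1,1,2).

Now H_k = ker ∂_k / im ∂_{k+1}, so:

  H_2: rank ker ∂_2 − rank ∂_3 = (18 − 18) − 0 = 0, and there is no ∂_3, so H_2 = 0.

(K is a triangulation of the Klein bottle.)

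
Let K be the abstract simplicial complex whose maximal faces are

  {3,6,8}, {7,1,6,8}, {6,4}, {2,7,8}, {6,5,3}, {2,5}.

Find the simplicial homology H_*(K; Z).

We work with the vertex ordering 1 < 2 < 3 < 4 < 5 < 6 < 7 < 8. The simplices of K, each written with vertices in increasing order, are:

  0-simplices (8): [1], [2], [3], [4], [5], [6], [7], [8]
  1-simplices (14): [1,6], [1,7], [1,8], [2,5], [2,7], [2,8], [3,5], [3,6], [3,8], [4,6], [5,6], [6,7], [6,8], [7,8]
  2-simplices (7): [1,6,7], [1,6,8], [1,7,8], [2,7,8], [3,5,6], [3,6,8], [6,7,8]
  3-simplices (1): [1,6,7,8]

Hence C_0 ≅ Z^8, C_1 ≅ Z^14, C_2 ≅ Z^7, C_3 ≅ Z^1.

∂_1: C_1 → C_0 is given by ∂[p,q] = [q] − [p]. For instance
  ∂[5,6] = [6] − [5].
The resulting 8×14 matrix has rank 7, and its Smith normal form has invariant factors (1,1,1,1,1,1,1).

∂_2: C_2 → C_1 sends each 2-simplex [p,q,r] to [q,r] − [p,r] + [p,q]. For instance
  ∂[1,6,7] = [6,7] − [1,7] + [1,6],
  ∂[1,6,8] = [6,8] − [1,8] + [1,6].
As a 14×7 matrix over Z this has rank 6, with invariant factors (1,1,1,1,1,1).

The boundary map ∂_3: C_3 → C_2 sends each 3-simplex σ to the alternating sum Σ_i (−1)^i (σ with its i-th vertex removed). For instance
  ∂[1,6,7,8] = [6,7,8] − [1,7,8] + [1,6,8] − [1,6,7].
As a 7×1 matrix over Z this has rank 1, with invariant factors (1).

From H_k ≅ ker(∂_k) / im(∂_{k+1}) we obtain:

  H_0: rank C_0 − rank ∂_1 = 8 − 7 = 1, and the invariant factors of ∂_1 are all 1, so H_0 = Z.
  H_1: rank ker ∂_1 − rank ∂_2 = (14 − 7) − 6 = 1, and the invariant factors of ∂_2 are all 1, so H_1 = Z.
  H_2: rank ker ∂_2 − rank ∂_3 = (7 − 6) − 1 = 0, and the invariant factors of ∂_3 are all 1, so H_2 = 0.
  H_3: rank ker ∂_3 − rank ∂_4 = (1 − 1) − 0 = 0, and there is no ∂_4, so H_3 = 0.

H_0 = Z,  H_1 = Z,  H_2 = 0,  H_3 = 0.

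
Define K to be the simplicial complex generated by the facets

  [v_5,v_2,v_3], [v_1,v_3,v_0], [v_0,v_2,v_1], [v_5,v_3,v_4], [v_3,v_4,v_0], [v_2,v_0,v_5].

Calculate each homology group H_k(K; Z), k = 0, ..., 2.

H_0 ≅ Z,  H_1 ≅ Z,  H_2 = 0.

Fix the vertex order v_0 < v_1 < v_2 < v_3 < v_4 < v_5 and write every simplex with vertices in increasing order. Then dim K = 2 and the simplices of K are:

  0-simplices (6): [v_0], [v_1], [v_2], [v_3], [v_4], [v_5]
  1-simplices (12): [v_0,v_1], [v_0,v_2], [v_0,v_3], [v_0,v_4], [v_0,v_5], [v_1,v_2], [v_1,v_3], [v_2,v_3], [v_2,v_5], [v_3,v_4], [v_3,v_5], [v_4,v_5]
  2-simplices (6): [v_0,v_1,v_2], [v_0,v_1,v_3], [v_0,v_2,v_5], [v_0,v_3,v_4], [v_2,v_3,v_5], [v_3,v_4,v_5]

so the chain groups are C_0 ≅ Z^6, C_1 ≅ Z^12, C_2 ≅ Z^6.

Boundary ∂_1: C_1 → C_0 sends each edge [p,q] (with p < q) to q − p. For instance
  ∂[v_0,v_3] = [v_3] − [v_0].
The resulting 6×12 matrix has rank 5, and its Smith normal form has invariant factors (1,1,1,1,1).

The boundary map ∂_2: C_2 → C_1 maps a triangle to the signed sum of its edges. For instance
  ∂[v_0,v_2,v_5] = [v_2,v_5] − [v_0,v_5] + [v_0,v_2],
  ∂[v_3,v_4,v_5] = [v_4,v_5] − [v_3,v_5] + [v_3,v_4].
As a 12×6 matrix over Z this has rank 6, with invariant factors (1,1,1,1,1,1).

Now H_k = ker ∂_k / im ∂_{k+1}, so:

  H_0: rank C_0 − rank ∂_1 = 6 − 5 = 1, and the invariant factors of ∂_1 are all 1, so H_0 = Z.
  H_1: rank ker ∂_1 − rank ∂_2 = (12 − 5) − 6 = 1, and the invariant factors of ∂_2 are all 1, so H_1 = Z.
  H_2: rank ker ∂_2 − rank ∂_3 = (6 − 6) − 0 = 0, and there is no ∂_3, so H_2 = 0.

(K is a triangulation of the cylinder S^1 x I.)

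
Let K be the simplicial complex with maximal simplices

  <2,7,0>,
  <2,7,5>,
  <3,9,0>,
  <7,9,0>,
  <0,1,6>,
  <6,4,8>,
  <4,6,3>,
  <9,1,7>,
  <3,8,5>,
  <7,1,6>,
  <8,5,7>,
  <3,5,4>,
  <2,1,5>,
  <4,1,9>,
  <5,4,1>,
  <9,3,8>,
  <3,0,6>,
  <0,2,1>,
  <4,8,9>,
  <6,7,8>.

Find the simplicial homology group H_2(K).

H_2 = 0.

K has 10 vertices, 30 edges, 20 triangles.
rank ∂_2 = 20, rank ∂_3 = 0 ⇒ b_2 = 20 − 20 − 0 = 0. So H_2 = 0.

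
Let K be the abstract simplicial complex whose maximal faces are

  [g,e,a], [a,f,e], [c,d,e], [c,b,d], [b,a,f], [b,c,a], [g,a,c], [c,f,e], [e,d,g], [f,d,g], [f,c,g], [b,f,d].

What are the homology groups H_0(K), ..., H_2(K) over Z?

Take the total order a < b < c < d < e < f < g on the vertex set. Then K (dimension 2) consists of the simplices:

  0-simplices (7): a, b, c, d, e, f, g
  1-simplices (18): ab, ac, ae, af, ag, bc, bd, bf, cd, ce, cf, cg, de, df, dg, ef, eg, fg
  2-simplices (12): abc, abf, acg, aef, aeg, bcd, bdf, cde, cef, cfg, deg, dfg

giving chain groups C_0 ≅ Z^7, C_1 ≅ Z^18, C_2 ≅ Z^12.

∂_1: C_1 → C_0 sends each edge [p,q] (with p < q) to q − p.
This gives a 7×18 integer matrix of rank 6; reducing to Smith normal form yields diagonal entries (1,1,1,1,1,1).

Boundary ∂_2: C_2 → C_1 acts by ∂[p,q,r] = [q,r] − [p,r] + [p,q]. For instance
  ∂aeg = eg − ag + ae,
  ∂cde = de − ce + cd.
The resulting 18×12 matrix has rank 12, and its Smith normal form has invariant factors (1,1,1,1,1,1,1,1,1,1,1,2).

From H_k ≅ ker(∂_k) / im(∂_{k+1}) we obtain:

  H_0: rank C_0 − rank ∂_1 = 7 − 6 = 1, and the invariant factors of ∂_1 are all 1, so H_0 = Z.
  H_1: rank ker ∂_1 − rank ∂_2 = (18 − 6) − 12 = 0, and ∂_2 has invariant factor 2 > 1, so H_1 = Z/2Z.
  H_2: rank ker ∂_2 − rank ∂_3 = (12 − 12) − 0 = 0, and there is no ∂_3, so H_2 = 0.

(K is a triangulation of the real projective plane RP^2.)

H_0 = Z,  H_1 = Z/2Z,  H_2 = 0.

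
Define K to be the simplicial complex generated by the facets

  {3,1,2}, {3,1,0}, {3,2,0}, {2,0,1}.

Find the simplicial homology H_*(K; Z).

Take the total order 0 < 1 < 2 < 3 on the vertex set. Then K (dimension 2) consists of the simplices:

  0-simplices (4): [0], [1], [2], [3]
  1-simplices (6): [0,1], [0,2], [0,3], [1,2], [1,3], [2,3]
  2-simplices (4): [0,1,2], [0,1,3], [0,2,3], [1,2,3]

so the chain groups are C_0 ≅ Z^4, C_1 ≅ Z^6, C_2 ≅ Z^4.

∂_1: C_1 → C_0 is given by ∂[p,q] = [q] − [p]. For instance
  ∂[0,3] = [3] − [0].
The resulting 4×6 matrix has rank 3, and its Smith normal form has invariant factors (1,1,1).

The boundary map ∂_2: C_2 → C_1 acts by ∂[p,q,r] = [q,r] − [p,r] + [p,q]. For instance
  ∂[1,2,3] = [2,3] − [1,3] + [1,2],
  ∂[0,1,2] = [1,2] − [0,2] + [0,1].
The 6×4 boundary matrix has rank 3 and Smith normal form diag(1,1,1).

Now H_k = ker ∂_k / im ∂_{k+1}, so:

  H_0: rank C_0 − rank ∂_1 = 4 − 3 = 1, and the invariant factors of ∂_1 are all 1, so H_0 ≅ Z.
  H_1: rank ker ∂_1 − rank ∂_2 = (6 − 3) − 3 = 0, and the invariant factors of ∂_2 are all 1, so H_1 ≅ 0.
  H_2: rank ker ∂_2 − rank ∂_3 = (4 − 3) − 0 = 1, and there is no ∂_3, so H_2 ≅ Z.

H_0 = Z,  H_1 = 0,  H_2 = Z.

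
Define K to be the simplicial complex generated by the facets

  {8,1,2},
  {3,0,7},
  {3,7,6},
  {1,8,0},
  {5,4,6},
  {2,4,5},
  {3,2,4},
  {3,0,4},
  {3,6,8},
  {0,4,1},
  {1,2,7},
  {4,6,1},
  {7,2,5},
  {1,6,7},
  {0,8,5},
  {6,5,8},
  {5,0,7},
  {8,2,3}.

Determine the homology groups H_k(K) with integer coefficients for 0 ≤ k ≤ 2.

Order the vertices as 0 < 1 < 2 < 3 < 4 < 5 < 6 < 7 < 8. Listing each simplex with vertices in this order, K has dimension 2 with simplices:

  0-simplices (9): [0], [1], [2], [3], [4], [5], [6], [7], [8]
  1-simplices (27): (27 of them)
  2-simplices (18): [0,1,4], [0,1,8], [0,3,4], [0,3,7], [0,5,7], [0,5,8], [1,2,7], [1,2,8], [1,4,6], [1,6,7], [2,3,4], [2,3,8], [2,4,5], [2,5,7], [3,6,7], [3,6,8], [4,5,6], [5,6,8]

so the chain groups are C_0 ≅ Z^9, C_1 ≅ Z^27, C_2 ≅ Z^18.

∂_1: C_1 → C_0 sends each edge [p,q] (with p < q) to q − p.
The resulting 9×27 matrix has rank 8, and its Smith normal form has invariant factors (1,1,1,1,1,1,1,1).

The boundary map ∂_2: C_2 → C_1 maps a triangle to the signed sum of its edges. For instance
  ∂[5,6,8] = [6,8] − [5,8] + [5,6],
  ∂[0,3,7] = [3,7] − [0,7] + [0,3].
This gives a 27×18 integer matrix of rank 17; reducing to Smith normal form yields diagonal entries (1,1,1,1,1,1,1,1,1,1,1,1,1,1,1,1,1).

Computing H_k = (kernel of ∂_k) / (image of ∂_{k+1}):

  H_0: rank C_0 − rank ∂_1 = 9 − 8 = 1, and the invariant factors of ∂_1 are all 1, so H_0 ≅ Z.
  H_1: rank ker ∂_1 − rank ∂_2 = (27 − 8) − 17 = 2, and the invariant factors of ∂_2 are all 1, so H_1 ≅ Z^2.
  H_2: rank ker ∂_2 − rank ∂_3 = (18 − 17) − 0 = 1, and there is no ∂_3, so H_2 ≅ Z.

H_0 = Z,  H_1 = Z^2,  H_2 = Z.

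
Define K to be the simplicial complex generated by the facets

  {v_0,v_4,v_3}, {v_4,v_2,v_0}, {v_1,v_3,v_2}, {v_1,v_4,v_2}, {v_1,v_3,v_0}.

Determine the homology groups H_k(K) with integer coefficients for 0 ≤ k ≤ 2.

H_0 = Z,  H_1 = Z,  H_2 = 0.

Fix the vertex order v_0 < v_1 < v_2 < v_3 < v_4 and write every simplex with vertices in increasing order. Then dim K = 2 and the simplices of K are:

  0-simplices (5): [v_0], [v_1], [v_2], [v_3], [v_4]
  1-simplices (10): [v_0,v_1], [v_0,v_2], [v_0,v_3], [v_0,v_4], [v_1,v_2], [v_1,v_3], [v_1,v_4], [v_2,v_3], [v_2,v_4], [v_3,v_4]
  2-simplices (5): [v_0,v_1,v_3], [v_0,v_2,v_4], [v_0,v_3,v_4], [v_1,v_2,v_3], [v_1,v_2,v_4]

so the chain groups are C_0 ≅ Z^5, C_1 ≅ Z^10, C_2 ≅ Z^5.

The boundary map ∂_1: C_1 → C_0 sends each edge [p,q] (with p < q) to q − p. For instance
  ∂[v_1,v_4] = [v_4] − [v_1].
This gives a 5×10 integer matrix of rank 4; reducing to Smith normal form yields diagonal entries (1,1,1,1).

The boundary map ∂_2: C_2 → C_1 sends each 2-simplex [p,q,r] to [q,r] − [p,r] + [p,q]. For instance
  ∂[v_1,v_2,v_3] = [v_2,v_3] − [v_1,v_3] + [v_1,v_2],
  ∂[v_0,v_3,v_4] = [v_3,v_4] − [v_0,v_4] + [v_0,v_3].
As a 10×5 matrix over Z this has rank 5, with invariant factors (1,1,1,1,1).

Now H_k = ker ∂_k / im ∂_{k+1}, so:

  H_0: rank C_0 − rank ∂_1 = 5 − 4 = 1, and the invariant factors of ∂_1 are all 1, so H_0 ≅ Z.
  H_1: rank ker ∂_1 − rank ∂_2 = (10 − 4) − 5 = 1, and the invariant factors of ∂_2 are all 1, so H_1 ≅ Z.
  H_2: rank ker ∂_2 − rank ∂_3 = (5 − 5) − 0 = 0, and there is no ∂_3, so H_2 ≅ 0.

As a check, the Euler characteristic is 5 − 10 + 5 = 0, which agrees with 1 − 1 + 0 = 0.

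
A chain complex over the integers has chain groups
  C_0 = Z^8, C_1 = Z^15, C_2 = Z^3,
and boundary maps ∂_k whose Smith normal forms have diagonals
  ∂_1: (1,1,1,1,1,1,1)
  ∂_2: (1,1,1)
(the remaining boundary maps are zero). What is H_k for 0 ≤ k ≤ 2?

H_0: b_0 = 8 − 0 − 7 = 1; torsion from ∂_1 factors > 1: none. So H_0 ≅ Z.
H_1: b_1 = 15 − 7 − 3 = 5; torsion from ∂_2 factors > 1: none. So H_1 ≅ Z^5.
H_2: b_2 = 3 − 3 − 0 = 0; torsion from ∂_3 factors > 1: none. So H_2 ≅ 0.

H_0 ≅ Z,  H_1 ≅ Z^5,  H_2 = 0.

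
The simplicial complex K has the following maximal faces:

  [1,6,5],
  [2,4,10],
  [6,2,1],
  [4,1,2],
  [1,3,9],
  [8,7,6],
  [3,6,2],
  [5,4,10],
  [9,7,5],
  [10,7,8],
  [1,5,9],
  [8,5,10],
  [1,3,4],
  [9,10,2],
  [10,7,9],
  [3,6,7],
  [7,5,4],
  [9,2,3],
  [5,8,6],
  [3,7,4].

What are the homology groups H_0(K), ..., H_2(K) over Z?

Fix the vertex order 1 < 2 < 3 < 4 < 5 < 6 < 7 < 8 < 9 < 10 and write every simplex with vertices in increasing order. Then dim K = 2 and the simplices of K are:

  0-simplices (10): [1], [2], [3], [4], [5], [6], [7], [8], [9], [10]
  1-simplices (30): (30 of them)
  2-simplices (20): (20 of them)

so the chain groups are C_0 ≅ Z^10, C_1 ≅ Z^30, C_2 ≅ Z^20.

∂_1: C_1 → C_0 is given by ∂[p,q] = [q] − [p]. For instance
  ∂[5,9] = [9] − [5].
As a 10×30 matrix over Z this has rank 9, with invariant factors (1,1,1,1,1,1,1,1,1).

The boundary map ∂_2: C_2 → C_1 sends each 2-simplex [p,q,r] to [q,r] − [p,r] + [p,q]. For instance
  ∂[1,3,4] = [3,4] − [1,4] + [1,3],
  ∂[4,5,10] = [5,10] − [4,10] + [4,5].
As a 30×20 matrix over Z this has rank 20, with invariant factors (1,1,1,1,1,1,1,1,1,1,1,1,1,1,1,1,1,1,1,2).

Computing H_k = (kernel of ∂_k) / (image of ∂_{k+1}):

  H_0: rank C_0 − rank ∂_1 = 10 − 9 = 1, and the invariant factors of ∂_1 are all 1, so H_0 = Z.
  H_1: rank ker ∂_1 − rank ∂_2 = (30 − 9) − 20 = 1, and ∂_2 has invariant factor 2 > 1, so H_1 = Z ⊕ Z/2Z.
  H_2: rank ker ∂_2 − rank ∂_3 = (20 − 20) − 0 = 0, and there is no ∂_3, so H_2 = 0.

As a check, the Euler characteristic is 10 − 30 + 20 = 0, which agrees with 1 − 1 + 0 = 0.

H_0 = Z,  H_1 = Z ⊕ Z/2Z,  H_2 = 0.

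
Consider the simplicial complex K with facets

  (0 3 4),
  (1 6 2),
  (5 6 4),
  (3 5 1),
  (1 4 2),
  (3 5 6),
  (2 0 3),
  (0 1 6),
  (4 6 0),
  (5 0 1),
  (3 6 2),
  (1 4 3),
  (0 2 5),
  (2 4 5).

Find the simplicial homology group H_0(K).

H_0 = Z.

Take the total order 0 < 1 < 2 < 3 < 4 < 5 < 6 on the vertex set. Then K (dimension 2) consists of the simplices:

  0-simplices (7): [0], [1], [2], [3], [4], [5], [6]
  1-simplices (21): [0,1], [0,2], [0,3], [0,4], [0,5], [0,6], [1,2], [1,3], [1,4], [1,5], [1,6], [2,3], [2,4], [2,5], [2,6], [3,4], [3,5], [3,6], [4,5], [4,6], [5,6]
  2-simplices (14): [0,1,5], [0,1,6], [0,2,3], [0,2,5], [0,3,4], [0,4,6], [1,2,4], [1,2,6], [1,3,4], [1,3,5], [2,3,6], [2,4,5], [3,5,6], [4,5,6]

giving chain groups C_0 ≅ Z^7, C_1 ≅ Z^21, C_2 ≅ Z^14.

Boundary ∂_1: C_1 → C_0 maps an edge to its endpoints' difference, ∂[p,q] = q − p. For instance
  ∂[1,2] = [2] − [1].
The resulting 7×21 matrix has rank 6, and its Smith normal form has invariant factors (1,1,1,1,1,1).

Boundary ∂_2: C_2 → C_1 maps a triangle to the signed sum of its edges. For instance
  ∂[1,3,5] = [3,5] − [1,5] + [1,3],
  ∂[4,5,6] = [5,6] − [4,6] + [4,5].
As a 21×14 matrix over Z this has rank 13, with invariant factors (1,1,1,1,1,1,1,1,1,1,1,1,1).

Now H_k = ker ∂_k / im ∂_{k+1}, so:

  H_0: rank C_0 − rank ∂_1 = 7 − 6 = 1, and the invariant factors of ∂_1 are all 1, so H_0 = Z.

(K is a triangulation of the torus T^2.)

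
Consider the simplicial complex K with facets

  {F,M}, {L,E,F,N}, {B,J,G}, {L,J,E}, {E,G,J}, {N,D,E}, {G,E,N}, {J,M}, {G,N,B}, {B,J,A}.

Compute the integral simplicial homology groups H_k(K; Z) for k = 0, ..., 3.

H_0 = Z,  H_1 = Z,  H_2 = 0,  H_3 = 0.

We work with the vertex ordering A < B < D < E < F < G < J < L < M < N. The simplices of K, each written with vertices in increasing order, are:

  0-simplices (10): A, B, D, E, F, G, J, L, M, N
  1-simplices (20): AB, AJ, BG, BJ, BN, DE, DN, EF, EG, EJ, EL, EN, FL, FM, FN, GJ, GN, JL, JM, LN
  2-simplices (11): ABJ, BGJ, BGN, DEN, EFL, EFN, EGJ, EGN, EJL, ELN, FLN
  3-simplices (1): EFLN

giving chain groups C_0 ≅ Z^10, C_1 ≅ Z^20, C_2 ≅ Z^11, C_3 ≅ Z^1.

Boundary ∂_1: C_1 → C_0 is given by ∂[p,q] = [q] − [p]. For instance
  ∂JM = M − J.
As a 10×20 matrix over Z this has rank 9, with invariant factors (1,1,1,1,1,1,1,1,1).

Boundary ∂_2: C_2 → C_1 maps a triangle to the signed sum of its edges. For instance
  ∂EGN = GN − EN + EG,
  ∂FLN = LN − FN + FL.
As a 20×11 matrix over Z this has rank 10, with invariant factors (1,1,1,1,1,1,1,1,1,1).

∂_3: C_3 → C_2 sends each 3-simplex σ to the alternating sum Σ_i (−1)^i (σ with its i-th vertex removed). For instance
  ∂EFLN = FLN − ELN + EFN − EFL.
The resulting 11×1 matrix has rank 1, and its Smith normal form has invariant factors (1).

From H_k ≅ ker(∂_k) / im(∂_{k+1}) we obtain:

  H_0: rank C_0 − rank ∂_1 = 10 − 9 = 1, and the invariant factors of ∂_1 are all 1, so H_0 ≅ Z.
  H_1: rank ker ∂_1 − rank ∂_2 = (20 − 9) − 10 = 1, and the invariant factors of ∂_2 are all 1, so H_1 ≅ Z.
  H_2: rank ker ∂_2 − rank ∂_3 = (11 − 10) − 1 = 0, and the invariant factors of ∂_3 are all 1, so H_2 ≅ 0.
  H_3: rank ker ∂_3 − rank ∂_4 = (1 − 1) − 0 = 0, and there is no ∂_4, so H_3 ≅ 0.

As a check, the Euler characteristic is 10 − 20 + 11 − 1 = 0, which agrees with 1 − 1 + 0 − 0 = 0.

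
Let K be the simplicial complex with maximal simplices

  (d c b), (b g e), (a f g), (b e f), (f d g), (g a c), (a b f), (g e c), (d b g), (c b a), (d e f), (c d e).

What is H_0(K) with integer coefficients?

H_0 ≅ Z.

Order the vertices as a < b < c < d < e < f < g. Listing each simplex with vertices in this order, K has dimension 2 with simplices:

  0-simplices (7): a, b, c, d, e, f, g
  1-simplices (18): ab, ac, af, ag, bc, bd, be, bf, bg, cd, ce, cg, de, df, dg, ef, eg, fg
  2-simplices (12): abc, abf, acg, afg, bcd, bdg, bef, beg, cde, ceg, def, dfg

giving chain groups C_0 ≅ Z^7, C_1 ≅ Z^18, C_2 ≅ Z^12.

Boundary ∂_1: C_1 → C_0 sends each edge [p,q] (with p < q) to q − p.
This gives a 7×18 integer matrix of rank 6; reducing to Smith normal form yields diagonal entries (1,1,1,1,1,1).

∂_2: C_2 → C_1 sends each 2-simplex [p,q,r] to [q,r] − [p,r] + [p,q]. For instance
  ∂abc = bc − ac + ab,
  ∂bef = ef − bf + be.
As a 18×12 matrix over Z this has rank 12, with invariant factors (1,1,1,1,1,1,1,1,1,1,1,2).

From H_k ≅ ker(∂_k) / im(∂_{k+1}) we obtain:

  H_0: rank C_0 − rank ∂_1 = 7 − 6 = 1, and the invariant factors of ∂_1 are all 1, so H_0 = Z.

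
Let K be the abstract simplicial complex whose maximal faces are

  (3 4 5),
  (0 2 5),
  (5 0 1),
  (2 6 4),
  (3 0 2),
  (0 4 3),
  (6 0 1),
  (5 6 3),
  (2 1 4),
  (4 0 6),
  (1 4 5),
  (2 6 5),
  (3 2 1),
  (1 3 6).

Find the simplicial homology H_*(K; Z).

H_0 ≅ Z,  H_1 ≅ Z^2,  H_2 ≅ Z.

K has 7 vertices, 21 edges, 14 triangles.
rank ∂_0 = 0, rank ∂_1 = 6 ⇒ b_0 = 7 − 0 − 6 = 1; all invariant factors of ∂_1 are 1 so no torsion. So H_0 ≅ Z.
rank ∂_1 = 6, rank ∂_2 = 13 ⇒ b_1 = 21 − 6 − 13 = 2; all invariant factors of ∂_2 are 1 so no torsion. So H_1 ≅ Z^2.
rank ∂_2 = 13, rank ∂_3 = 0 ⇒ b_2 = 14 − 13 − 0 = 1. So H_2 ≅ Z.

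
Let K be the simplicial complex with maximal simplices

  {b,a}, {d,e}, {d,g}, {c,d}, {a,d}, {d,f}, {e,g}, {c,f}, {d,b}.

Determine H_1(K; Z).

H_1 ≅ Z^3.

Take the total order a < b < c < d < e < f < g on the vertex set. Then K (dimension 1) consists of the simplices:

  0-simplices (7): a, b, c, d, e, f, g
  1-simplices (9): ab, ad, bd, cd, cf, de, df, dg, eg

so the chain groups are C_0 ≅ Z^7, C_1 ≅ Z^9.

∂_1: C_1 → C_0 sends each edge [p,q] (with p < q) to q − p. For instance
  ∂ab = b − a.
The 7×9 boundary matrix has rank 6 and Smith normal form diag(1,1,1,1,1,1).

From H_k ≅ ker(∂_k) / im(∂_{k+1}) we obtain:

  H_1: rank ker ∂_1 − rank ∂_2 = (9 − 6) − 0 = 3, and there is no ∂_2, so H_1 = Z^3.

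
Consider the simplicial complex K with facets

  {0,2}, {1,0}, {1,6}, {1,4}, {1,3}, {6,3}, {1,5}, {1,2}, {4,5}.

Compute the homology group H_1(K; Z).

Fix the vertex order 0 < 1 < 2 < 3 < 4 < 5 < 6 and write every simplex with vertices in increasing order. Then dim K = 1 and the simplices of K are:

  0-simplices (7): [0], [1], [2], [3], [4], [5], [6]
  1-simplices (9): [0,1], [0,2], [1,2], [1,3], [1,4], [1,5], [1,6], [3,6], [4,5]

Hence C_0 ≅ Z^7, C_1 ≅ Z^9.

Boundary ∂_1: C_1 → C_0 maps an edge to its endpoints' difference, ∂[p,q] = q − p.
The resulting 7×9 matrix has rank 6, and its Smith normal form has invariant factors (1,1,1,1,1,1).

From H_k ≅ ker(∂_k) / im(∂_{k+1}) we obtain:

  H_1: rank ker ∂_1 − rank ∂_2 = (9 − 6) − 0 = 3, and there is no ∂_2, so H_1 = Z^3.

H_1 = Z^3.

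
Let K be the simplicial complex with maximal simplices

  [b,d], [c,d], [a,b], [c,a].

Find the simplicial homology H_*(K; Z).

H_0 = Z,  H_1 = Z.

Order the vertices as a < b < c < d. Listing each simplex with vertices in this order, K has dimension 1 with simplices:

  0-simplices (4): a, b, c, d
  1-simplices (4): ab, ac, bd, cd

Hence C_0 ≅ Z^4, C_1 ≅ Z^4.

The boundary map ∂_1: C_1 → C_0 sends each edge [p,q] (with p < q) to q − p. For instance
  ∂cd = d − c.
This gives a 4×4 integer matrix of rank 3; reducing to Smith normal form yields diagonal entries (1,1,1).

From H_k ≅ ker(∂_k) / im(∂_{k+1}) we obtain:

  H_0: rank C_0 − rank ∂_1 = 4 − 3 = 1, and the invariant factors of ∂_1 are all 1, so H_0 = Z.
  H_1: rank ker ∂_1 − rank ∂_2 = (4 − 3) − 0 = 1, and there is no ∂_2, so H_1 = Z.

As a check, the Euler characteristic is 4 − 4 = 0, which agrees with 1 − 1 = 0.
(K is a triangulation of the circle S^1.)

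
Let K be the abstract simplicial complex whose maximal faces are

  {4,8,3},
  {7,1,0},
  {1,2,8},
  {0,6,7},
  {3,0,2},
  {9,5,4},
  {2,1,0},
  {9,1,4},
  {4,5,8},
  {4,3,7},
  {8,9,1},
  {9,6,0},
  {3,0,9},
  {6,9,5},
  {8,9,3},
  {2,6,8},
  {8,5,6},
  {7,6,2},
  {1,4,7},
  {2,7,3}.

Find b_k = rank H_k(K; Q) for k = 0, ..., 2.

b_0 = 1, b_1 = 1, b_2 = 0.

Take the total order 0 < 1 < 2 < 3 < 4 < 5 < 6 < 7 < 8 < 9 on the vertex set. Then K (dimension 2) consists of the simplices:

  0-simplices (10): [0], [1], [2], [3], [4], [5], [6], [7], [8], [9]
  1-simplices (30): (30 of them)
  2-simplices (20): (20 of them)

giving chain groups C_0 ≅ Z^10, C_1 ≅ Z^30, C_2 ≅ Z^20.

Boundary ∂_1: C_1 → C_0 is given by ∂[p,q] = [q] − [p].
The resulting 10×30 matrix has rank 9, and its Smith normal form has invariant factors (1,1,1,1,1,1,1,1,1).

The boundary map ∂_2: C_2 → C_1 maps a triangle to the signed sum of its edges. For instance
  ∂[4,5,9] = [5,9] − [4,9] + [4,5],
  ∂[3,4,7] = [4,7] − [3,7] + [3,4].
The resulting 30×20 matrix has rank 20, and its Smith normal form has invariant factors (1,1,1,1,1,1,1,1,1,1,1,1,1,1,1,1,1,1,1,2).

Computing H_k = (kernel of ∂_k) / (image of ∂_{k+1}):

  H_0: rank C_0 − rank ∂_1 = 10 − 9 = 1, and the invariant factors of ∂_1 are all 1, so H_0 = Z.
  H_1: rank ker ∂_1 − rank ∂_2 = (30 − 9) − 20 = 1, and ∂_2 has invariant factor 2 > 1, so H_1 = Z × Z/2.
  H_2: rank ker ∂_2 − rank ∂_3 = (20 − 20) − 0 = 0, and there is no ∂_3, so H_2 = 0.

Hence the Betti numbers are b_0 = 1, b_1 = 1, b_2 = 0.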